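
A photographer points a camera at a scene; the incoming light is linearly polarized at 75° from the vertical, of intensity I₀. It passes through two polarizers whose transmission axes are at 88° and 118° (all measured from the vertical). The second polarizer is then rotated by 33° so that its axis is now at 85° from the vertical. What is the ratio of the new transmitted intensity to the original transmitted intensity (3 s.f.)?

Before rotation:
I₁ = I₀ cos²(88° − 75°) = I₀ cos²(13°) = 0.9494 I₀.
I₂ = I₁ cos²(118° − 88°) = 0.9494 I₀ · cos²(30°) = 0.712 I₀.
After rotation:
I₁ = I₀ cos²(88° − 75°) = I₀ cos²(13°) = 0.9494 I₀.
I₂ = I₁ cos²(85° − 88°) = 0.9494 I₀ · cos²(3°) = 0.9468 I₀.
Ratio = 0.9468 / 0.712 = 1.33.

I_new/I_old ≈ 1.33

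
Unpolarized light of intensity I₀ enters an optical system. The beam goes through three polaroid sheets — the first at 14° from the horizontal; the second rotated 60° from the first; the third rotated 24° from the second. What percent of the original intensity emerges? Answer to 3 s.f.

Unpolarized light through the first polarizer → I₁ = ½ I₀, now polarized at 14°.
I₂ = I₁ cos²(60°) = 0.5 · 0.25 I₀ = 0.125 I₀.
I₃ = I₂ cos²(24°) = 0.125 · 0.8346 I₀ = 0.1043 I₀.
That is 10.43% of the incident intensity.

≈ 10.4%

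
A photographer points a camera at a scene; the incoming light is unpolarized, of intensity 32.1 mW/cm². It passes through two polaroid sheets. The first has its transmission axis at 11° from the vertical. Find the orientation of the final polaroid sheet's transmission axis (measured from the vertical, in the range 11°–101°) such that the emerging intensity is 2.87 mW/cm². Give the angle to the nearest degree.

θ ≈ 76°

Unpolarized light through the first polarizer → I₁ = ½ I₀, now polarized at 11°.
Target fraction: 2.87 / 32.1 mW/cm² = 0.08941 of I₀.
Need I₂/I₀ = 0.08941, so cos²(θ − 11°) = 0.08941 / 0.5 = 0.1788.
θ − 11° = arccos(√0.1788) = 65.0°, giving θ ≈ 11 + 65.0 = 76.0°.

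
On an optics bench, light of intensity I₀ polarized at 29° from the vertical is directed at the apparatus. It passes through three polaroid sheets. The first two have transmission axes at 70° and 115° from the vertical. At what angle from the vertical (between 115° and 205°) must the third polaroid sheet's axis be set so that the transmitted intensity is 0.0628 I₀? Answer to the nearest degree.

θ ≈ 177°

I₁ = I₀ cos²(70° − 29°) = I₀ cos²(41°) = 0.5696 I₀.
I₂ = I₁ cos²(115° − 70°) = 0.5696 I₀ · cos²(45°) = 0.2848 I₀.
Need I₃/I₀ = 0.0628, so cos²(θ − 115°) = 0.0628 / 0.2848 = 0.2205.
θ − 115° = arccos(√0.2205) = 62.0°, giving θ ≈ 115 + 62.0 = 177.0°.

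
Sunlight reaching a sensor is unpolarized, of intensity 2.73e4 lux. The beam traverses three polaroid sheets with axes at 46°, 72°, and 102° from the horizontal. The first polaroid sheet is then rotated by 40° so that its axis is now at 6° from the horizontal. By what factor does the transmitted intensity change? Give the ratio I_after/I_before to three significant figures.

I_new/I_old ≈ 0.205

Before rotation:
Unpolarized light through the first polarizer → I₁ = ½ I₀, now polarized at 46°.
I₂ = I₁ cos²(72° − 46°) = 0.5 I₀ · cos²(26°) = 0.4039 I₀.
I₃ = I₂ cos²(102° − 72°) = 0.4039 I₀ · cos²(30°) = 0.3029 I₀.
After rotation:
Unpolarized light through the first polarizer → I₁ = ½ I₀, now polarized at 6°.
I₂ = I₁ cos²(72° − 6°) = 0.5 I₀ · cos²(66°) = 0.08272 I₀.
I₃ = I₂ cos²(102° − 72°) = 0.08272 I₀ · cos²(30°) = 0.06204 I₀.
Ratio = 0.06204 / 0.3029 = 0.2048.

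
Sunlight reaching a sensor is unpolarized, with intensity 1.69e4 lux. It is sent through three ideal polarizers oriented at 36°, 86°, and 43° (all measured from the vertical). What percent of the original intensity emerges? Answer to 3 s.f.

≈ 11.0%

Unpolarized light through the first polarizer → I₁ = 1.69e4 lux/2 = 8450 lux, polarized at 36°.
I₂ = I₁ · cos²(50°) = 8450 · 0.4132 = 3491 lux.
I₃ = I₂ · cos²(43°) = 3491 · 0.5349 = 1867 lux.
That is 11.05% of the incident intensity.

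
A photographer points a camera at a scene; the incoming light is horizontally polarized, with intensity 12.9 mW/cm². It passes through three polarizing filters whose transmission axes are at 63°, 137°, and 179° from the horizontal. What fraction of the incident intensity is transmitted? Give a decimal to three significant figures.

I/I₀ ≈ 0.00865

I₁ = 12.9 mW/cm² · cos²(63°) = 2.659 mW/cm².
I₂ = I₁ · cos²(74°) = 2.659 · 0.07598 = 0.202 mW/cm².
I₃ = I₂ · cos²(42°) = 0.202 · 0.5523 = 0.1116 mW/cm².
Transmitted fraction = 0.008648.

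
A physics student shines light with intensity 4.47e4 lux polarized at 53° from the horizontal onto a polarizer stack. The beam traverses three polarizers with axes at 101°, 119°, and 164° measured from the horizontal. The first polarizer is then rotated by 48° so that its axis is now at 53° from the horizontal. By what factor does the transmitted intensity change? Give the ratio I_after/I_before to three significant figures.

Before rotation:
I₁ = I₀ cos²(101° − 53°) = I₀ cos²(48°) = 0.4477 I₀.
I₂ = I₁ cos²(119° − 101°) = 0.4477 I₀ · cos²(18°) = 0.405 I₀.
I₃ = I₂ cos²(164° − 119°) = 0.405 I₀ · cos²(45°) = 0.2025 I₀.
After rotation:
I₁ = I₀ cos²(53° − 53°) = I₀ cos²(0°) = 1 I₀.
I₂ = I₁ cos²(119° − 53°) = 1 I₀ · cos²(66°) = 0.1654 I₀.
I₃ = I₂ cos²(164° − 119°) = 0.1654 I₀ · cos²(45°) = 0.08272 I₀.
Ratio = 0.08272 / 0.2025 = 0.4085.

I_new/I_old ≈ 0.409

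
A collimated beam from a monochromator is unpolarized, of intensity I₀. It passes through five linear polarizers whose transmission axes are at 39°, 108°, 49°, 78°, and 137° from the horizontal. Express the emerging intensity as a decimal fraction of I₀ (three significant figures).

≈ 0.00346 I₀

Unpolarized light through the first polarizer → I₁ = ½ I₀, now polarized at 39°.
I₂ = I₁ cos²(108° − 39°) = 0.5 I₀ · cos²(69°) = 0.06421 I₀.
I₃ = I₂ cos²(49° − 108°) = 0.06421 I₀ · cos²(59°) = 0.01703 I₀.
I₄ = I₃ cos²(78° − 49°) = 0.01703 I₀ · cos²(29°) = 0.01303 I₀.
I₅ = I₄ cos²(137° − 78°) = 0.01303 I₀ · cos²(59°) = 0.003456 I₀.
Transmitted fraction = 0.003456.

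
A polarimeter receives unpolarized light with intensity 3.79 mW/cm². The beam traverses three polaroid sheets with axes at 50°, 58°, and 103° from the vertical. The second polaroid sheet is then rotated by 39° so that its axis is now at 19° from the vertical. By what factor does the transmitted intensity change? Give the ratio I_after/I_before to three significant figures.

Before rotation:
Unpolarized light through the first polarizer → I₁ = ½ I₀, now polarized at 50°.
I₂ = I₁ cos²(58° − 50°) = 0.5 I₀ · cos²(8°) = 0.4903 I₀.
I₃ = I₂ cos²(103° − 58°) = 0.4903 I₀ · cos²(45°) = 0.2452 I₀.
After rotation:
Unpolarized light through the first polarizer → I₁ = ½ I₀, now polarized at 50°.
I₂ = I₁ cos²(19° − 50°) = 0.5 I₀ · cos²(31°) = 0.3674 I₀.
I₃ = I₂ cos²(103° − 19°) = 0.3674 I₀ · cos²(84°) = 0.004014 I₀.
Ratio = 0.004014 / 0.2452 = 0.01637.

I_new/I_old ≈ 0.0164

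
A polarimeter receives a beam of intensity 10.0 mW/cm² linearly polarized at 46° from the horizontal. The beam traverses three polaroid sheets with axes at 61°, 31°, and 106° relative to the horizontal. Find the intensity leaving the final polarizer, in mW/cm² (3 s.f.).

By Malus's law, I₁ = 10.0 mW/cm² · cos²(15°) = 9.33 mW/cm².
I₂ = I₁ · cos²(30°) = 9.33 · 0.75 = 6.998 mW/cm².
I₃ = I₂ · cos²(75°) = 6.998 · 0.06699 = 0.4687 mW/cm².

I ≈ 0.469 mW/cm²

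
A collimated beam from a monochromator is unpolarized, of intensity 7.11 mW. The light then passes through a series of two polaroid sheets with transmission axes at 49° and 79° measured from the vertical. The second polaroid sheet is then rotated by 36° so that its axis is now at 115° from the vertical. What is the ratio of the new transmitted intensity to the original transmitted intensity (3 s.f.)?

I_new/I_old ≈ 0.221

Before rotation:
Unpolarized light through the first polarizer → I₁ = ½ I₀, now polarized at 49°.
I₂ = I₁ cos²(79° − 49°) = 0.5 I₀ · cos²(30°) = 0.375 I₀.
After rotation:
Unpolarized light through the first polarizer → I₁ = ½ I₀, now polarized at 49°.
I₂ = I₁ cos²(115° − 49°) = 0.5 I₀ · cos²(66°) = 0.08272 I₀.
Ratio = 0.08272 / 0.375 = 0.2206.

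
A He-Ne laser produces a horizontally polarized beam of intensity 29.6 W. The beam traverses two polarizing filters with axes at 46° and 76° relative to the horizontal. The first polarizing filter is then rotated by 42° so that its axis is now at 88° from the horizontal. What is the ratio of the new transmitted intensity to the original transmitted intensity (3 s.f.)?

I_new/I_old ≈ 0.00322

Before rotation:
By Malus's law, I₁ = I₀ cos²(46° − 0°) = I₀ cos²(46°) = 0.4826 I₀.
I₂ = I₁ cos²(76° − 46°) = 0.4826 I₀ · cos²(30°) = 0.3619 I₀.
After rotation:
I₁ = I₀ cos²(88° − 0°) = I₀ cos²(88°) = 0.001218 I₀.
I₂ = I₁ cos²(76° − 88°) = 0.001218 I₀ · cos²(12°) = 0.001165 I₀.
Ratio = 0.001165 / 0.3619 = 0.00322.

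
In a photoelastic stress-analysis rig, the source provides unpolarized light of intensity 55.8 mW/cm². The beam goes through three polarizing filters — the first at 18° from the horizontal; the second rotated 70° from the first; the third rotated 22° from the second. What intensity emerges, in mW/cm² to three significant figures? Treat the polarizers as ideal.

I ≈ 2.81 mW/cm²

Unpolarized light through the first polarizer → I₁ = 55.8 mW/cm²/2 = 27.9 mW/cm², polarized at 18°.
I₂ = I₁ · cos²(70°) = 27.9 · 0.117 = 3.264 mW/cm².
I₃ = I₂ · cos²(22°) = 3.264 · 0.8597 = 2.806 mW/cm².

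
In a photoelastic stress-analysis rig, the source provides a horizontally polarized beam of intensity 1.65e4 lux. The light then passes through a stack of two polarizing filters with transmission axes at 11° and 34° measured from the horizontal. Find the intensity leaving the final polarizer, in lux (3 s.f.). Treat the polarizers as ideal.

I ≈ 1.35e4 lux

I₁ = 1.65e4 lux · cos²(11°) = 1.59e+04 lux.
I₂ = I₁ · cos²(23°) = 1.59e+04 · 0.8473 = 1.347e+04 lux.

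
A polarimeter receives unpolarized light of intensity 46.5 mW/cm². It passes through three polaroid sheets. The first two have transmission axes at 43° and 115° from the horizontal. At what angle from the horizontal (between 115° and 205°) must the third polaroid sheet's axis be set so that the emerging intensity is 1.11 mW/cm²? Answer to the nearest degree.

Unpolarized light through the first polarizer → I₁ = ½ I₀, now polarized at 43°.
I₂ = I₁ cos²(115° − 43°) = 0.5 I₀ · cos²(72°) = 0.04775 I₀.
Target fraction: 1.11 / 46.5 mW/cm² = 0.02387 of I₀.
Need I₃/I₀ = 0.02387, so cos²(θ − 115°) = 0.02387 / 0.04775 = 0.5.
θ − 115° = arccos(√0.5) = 45.0°, giving θ ≈ 115 + 45.0 = 160.0°.

θ ≈ 160°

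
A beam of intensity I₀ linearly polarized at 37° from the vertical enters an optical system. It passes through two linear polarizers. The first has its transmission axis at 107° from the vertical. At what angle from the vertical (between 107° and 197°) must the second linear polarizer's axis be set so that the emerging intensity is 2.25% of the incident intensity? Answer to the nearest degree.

I₁ = I₀ cos²(107° − 37°) = I₀ cos²(70°) = 0.117 I₀.
Need I₂/I₀ = 0.0225, so cos²(θ − 107°) = 0.0225 / 0.117 = 0.1923.
θ − 107° = arccos(√0.1923) = 64.0°, giving θ ≈ 107 + 64.0 = 171.0°.

θ ≈ 171°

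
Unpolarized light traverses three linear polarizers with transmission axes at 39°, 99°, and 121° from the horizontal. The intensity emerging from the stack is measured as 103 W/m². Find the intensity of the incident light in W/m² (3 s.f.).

Unpolarized light through the first polarizer → I₁ = ½ I₀, now polarized at 39°.
I₂ = I₁ cos²(99° − 39°) = 0.5 I₀ · cos²(60°) = 0.125 I₀.
I₃ = I₂ cos²(121° − 99°) = 0.125 I₀ · cos²(22°) = 0.1075 I₀.
So 103 W/m² = 0.1075 I₀, giving I₀ = 103/0.1075 = 958.5 W/m².

I₀ ≈ 959 W/m²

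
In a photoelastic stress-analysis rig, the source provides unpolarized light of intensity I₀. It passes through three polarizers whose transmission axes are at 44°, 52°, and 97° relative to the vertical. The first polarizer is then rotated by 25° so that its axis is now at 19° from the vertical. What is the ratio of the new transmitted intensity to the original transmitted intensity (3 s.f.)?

Before rotation:
Unpolarized light through the first polarizer → I₁ = ½ I₀, now polarized at 44°.
I₂ = I₁ cos²(52° − 44°) = 0.5 I₀ · cos²(8°) = 0.4903 I₀.
I₃ = I₂ cos²(97° − 52°) = 0.4903 I₀ · cos²(45°) = 0.2452 I₀.
After rotation:
Unpolarized light through the first polarizer → I₁ = ½ I₀, now polarized at 19°.
I₂ = I₁ cos²(52° − 19°) = 0.5 I₀ · cos²(33°) = 0.3517 I₀.
I₃ = I₂ cos²(97° − 52°) = 0.3517 I₀ · cos²(45°) = 0.1758 I₀.
Ratio = 0.1758 / 0.2452 = 0.7173.

I_new/I_old ≈ 0.717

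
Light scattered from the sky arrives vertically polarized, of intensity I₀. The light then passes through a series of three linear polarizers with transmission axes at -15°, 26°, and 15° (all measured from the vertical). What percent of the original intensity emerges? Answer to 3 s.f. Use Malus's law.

By Malus's law, I₁ = I₀ cos²(-15° − 0°) = I₀ cos²(15°) = 0.933 I₀.
I₂ = I₁ cos²(26° + 15°) = 0.933 I₀ · cos²(41°) = 0.5314 I₀.
I₃ = I₂ cos²(15° − 26°) = 0.5314 I₀ · cos²(11°) = 0.5121 I₀.
That is 51.21% of the incident intensity.

≈ 51.2%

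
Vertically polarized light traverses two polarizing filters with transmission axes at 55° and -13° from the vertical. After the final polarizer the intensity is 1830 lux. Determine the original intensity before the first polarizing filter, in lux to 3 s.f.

I₁ = I₀ cos²(55° − 0°) = I₀ cos²(55°) = 0.329 I₀.
I₂ = I₁ cos²(-13° − 55°) = 0.329 I₀ · cos²(68°) = 0.04617 I₀.
So 1830 lux = 0.04617 I₀, giving I₀ = 1830/0.04617 = 3.964e+04 lux.

I₀ ≈ 3.96e4 lux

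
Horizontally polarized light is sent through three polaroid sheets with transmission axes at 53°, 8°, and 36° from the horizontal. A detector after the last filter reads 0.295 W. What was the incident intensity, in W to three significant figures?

I₀ ≈ 2.09 W

By Malus's law, I₁ = I₀ cos²(53° − 0°) = I₀ cos²(53°) = 0.3622 I₀.
I₂ = I₁ cos²(8° − 53°) = 0.3622 I₀ · cos²(45°) = 0.1811 I₀.
I₃ = I₂ cos²(36° − 8°) = 0.1811 I₀ · cos²(28°) = 0.1412 I₀.
So 0.295 W = 0.1412 I₀, giving I₀ = 0.295/0.1412 = 2.09 W.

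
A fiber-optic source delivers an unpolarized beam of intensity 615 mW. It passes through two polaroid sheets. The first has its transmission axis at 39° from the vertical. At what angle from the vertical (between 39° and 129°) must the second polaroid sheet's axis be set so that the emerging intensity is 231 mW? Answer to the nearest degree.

Unpolarized light through the first polarizer → I₁ = ½ I₀, now polarized at 39°.
Target fraction: 231 / 615 mW = 0.3756 of I₀.
Need I₂/I₀ = 0.3756, so cos²(θ − 39°) = 0.3756 / 0.5 = 0.7512.
θ − 39° = arccos(√0.7512) = 29.9°, giving θ ≈ 39 + 29.9 = 68.9°.

θ ≈ 69°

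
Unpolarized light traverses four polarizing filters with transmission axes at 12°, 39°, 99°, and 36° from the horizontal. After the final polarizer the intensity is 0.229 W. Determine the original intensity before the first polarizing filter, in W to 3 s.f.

I₀ ≈ 11.2 W

Unpolarized light through the first polarizer → I₁ = ½ I₀, now polarized at 12°.
I₂ = I₁ cos²(39° − 12°) = 0.5 I₀ · cos²(27°) = 0.3969 I₀.
I₃ = I₂ cos²(99° − 39°) = 0.3969 I₀ · cos²(60°) = 0.09924 I₀.
I₄ = I₃ cos²(36° − 99°) = 0.09924 I₀ · cos²(63°) = 0.02045 I₀.
So 0.229 W = 0.02045 I₀, giving I₀ = 0.229/0.02045 = 11.2 W.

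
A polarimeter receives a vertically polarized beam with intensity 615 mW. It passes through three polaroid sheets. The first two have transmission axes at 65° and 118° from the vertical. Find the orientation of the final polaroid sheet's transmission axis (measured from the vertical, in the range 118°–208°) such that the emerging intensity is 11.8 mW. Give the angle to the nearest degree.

By Malus's law, I₁ = I₀ cos²(65° − 0°) = I₀ cos²(65°) = 0.1786 I₀.
I₂ = I₁ cos²(118° − 65°) = 0.1786 I₀ · cos²(53°) = 0.06469 I₀.
Target fraction: 11.8 / 615 mW = 0.01919 of I₀.
Need I₃/I₀ = 0.01919, so cos²(θ − 118°) = 0.01919 / 0.06469 = 0.2966.
θ − 118° = arccos(√0.2966) = 57.0°, giving θ ≈ 118 + 57.0 = 175.0°.

θ ≈ 175°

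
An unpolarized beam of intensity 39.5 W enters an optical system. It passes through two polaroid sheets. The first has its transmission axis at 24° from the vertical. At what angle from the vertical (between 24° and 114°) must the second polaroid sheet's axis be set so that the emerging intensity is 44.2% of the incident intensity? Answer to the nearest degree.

Unpolarized light through the first polarizer → I₁ = ½ I₀, now polarized at 24°.
Need I₂/I₀ = 0.442, so cos²(θ − 24°) = 0.442 / 0.5 = 0.884.
θ − 24° = arccos(√0.884) = 19.9°, giving θ ≈ 24 + 19.9 = 43.9°.

θ ≈ 44°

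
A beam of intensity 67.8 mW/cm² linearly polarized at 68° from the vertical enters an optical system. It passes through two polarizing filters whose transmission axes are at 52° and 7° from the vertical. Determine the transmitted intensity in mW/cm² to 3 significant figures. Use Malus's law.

By Malus's law, I₁ = 67.8 mW/cm² · cos²(16°) = 62.65 mW/cm².
I₂ = I₁ · cos²(45°) = 62.65 · 0.5 = 31.32 mW/cm².

I ≈ 31.3 mW/cm²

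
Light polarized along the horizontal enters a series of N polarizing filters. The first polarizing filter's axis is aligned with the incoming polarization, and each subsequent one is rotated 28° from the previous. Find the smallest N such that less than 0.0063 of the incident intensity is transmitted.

N = 22

First polarizer is aligned with the polarization: full transmission.
Each further stage multiplies by cos²(28°) = 0.7796.
After N polarizers: T = 0.7796^(N−1). Require T < 0.0063 ⇒ N−1 > ln(0.0063)/ln(0.7796) = 20.35, so N−1 ≥ 21 and N = 22.
Check: N=22 gives T = 0.005361 < 0.0063; N=21 gives T = 0.006877.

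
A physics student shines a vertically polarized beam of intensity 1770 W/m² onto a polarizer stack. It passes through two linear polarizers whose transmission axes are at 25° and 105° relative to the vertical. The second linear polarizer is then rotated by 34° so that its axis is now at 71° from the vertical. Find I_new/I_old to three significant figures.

Before rotation:
By Malus's law, I₁ = I₀ cos²(25° − 0°) = I₀ cos²(25°) = 0.8214 I₀.
I₂ = I₁ cos²(105° − 25°) = 0.8214 I₀ · cos²(80°) = 0.02477 I₀.
After rotation:
I₁ = I₀ cos²(25° − 0°) = I₀ cos²(25°) = 0.8214 I₀.
I₂ = I₁ cos²(71° − 25°) = 0.8214 I₀ · cos²(46°) = 0.3964 I₀.
Ratio = 0.3964 / 0.02477 = 16.

I_new/I_old ≈ 16.0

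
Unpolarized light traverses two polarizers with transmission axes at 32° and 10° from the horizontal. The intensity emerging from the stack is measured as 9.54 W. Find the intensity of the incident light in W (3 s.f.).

I₀ ≈ 22.2 W

Unpolarized light through the first polarizer → I₁ = ½ I₀, now polarized at 32°.
I₂ = I₁ cos²(10° − 32°) = 0.5 I₀ · cos²(22°) = 0.4298 I₀.
So 9.54 W = 0.4298 I₀, giving I₀ = 9.54/0.4298 = 22.19 W.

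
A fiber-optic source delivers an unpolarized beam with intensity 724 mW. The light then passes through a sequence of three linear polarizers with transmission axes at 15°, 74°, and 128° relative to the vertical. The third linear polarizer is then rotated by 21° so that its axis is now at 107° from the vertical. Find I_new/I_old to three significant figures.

I_new/I_old ≈ 2.04

Before rotation:
Unpolarized light through the first polarizer → I₁ = ½ I₀, now polarized at 15°.
I₂ = I₁ cos²(74° − 15°) = 0.5 I₀ · cos²(59°) = 0.1326 I₀.
I₃ = I₂ cos²(128° − 74°) = 0.1326 I₀ · cos²(54°) = 0.04582 I₀.
After rotation:
Unpolarized light through the first polarizer → I₁ = ½ I₀, now polarized at 15°.
I₂ = I₁ cos²(74° − 15°) = 0.5 I₀ · cos²(59°) = 0.1326 I₀.
I₃ = I₂ cos²(107° − 74°) = 0.1326 I₀ · cos²(33°) = 0.09329 I₀.
Ratio = 0.09329 / 0.04582 = 2.036.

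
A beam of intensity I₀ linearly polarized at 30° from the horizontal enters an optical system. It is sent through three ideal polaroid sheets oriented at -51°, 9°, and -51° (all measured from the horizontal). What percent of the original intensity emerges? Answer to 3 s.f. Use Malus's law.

By Malus's law, I₁ = I₀ cos²(-51° − 30°) = I₀ cos²(81°) = 0.02447 I₀.
I₂ = I₁ cos²(9° + 51°) = 0.02447 I₀ · cos²(60°) = 0.006118 I₀.
I₃ = I₂ cos²(-51° − 9°) = 0.006118 I₀ · cos²(60°) = 0.001529 I₀.
That is 0.1529% of the incident intensity.

≈ 0.153%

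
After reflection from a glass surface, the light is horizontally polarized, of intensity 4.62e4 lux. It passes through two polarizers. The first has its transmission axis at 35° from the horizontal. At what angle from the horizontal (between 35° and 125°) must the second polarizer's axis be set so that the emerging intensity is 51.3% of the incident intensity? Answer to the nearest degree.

I₁ = I₀ cos²(35° − 0°) = I₀ cos²(35°) = 0.671 I₀.
Need I₂/I₀ = 0.513, so cos²(θ − 35°) = 0.513 / 0.671 = 0.7645.
θ − 35° = arccos(√0.7645) = 29.0°, giving θ ≈ 35 + 29.0 = 64.0°.

θ ≈ 64°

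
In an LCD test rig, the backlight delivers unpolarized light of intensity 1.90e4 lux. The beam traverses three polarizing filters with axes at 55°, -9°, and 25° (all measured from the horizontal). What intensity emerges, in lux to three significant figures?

I ≈ 1250 lux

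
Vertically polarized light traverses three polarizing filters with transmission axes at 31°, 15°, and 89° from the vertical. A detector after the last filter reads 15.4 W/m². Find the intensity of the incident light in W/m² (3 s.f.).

I₁ = I₀ cos²(31° − 0°) = I₀ cos²(31°) = 0.7347 I₀.
I₂ = I₁ cos²(15° − 31°) = 0.7347 I₀ · cos²(16°) = 0.6789 I₀.
I₃ = I₂ cos²(89° − 15°) = 0.6789 I₀ · cos²(74°) = 0.05158 I₀.
So 15.4 W/m² = 0.05158 I₀, giving I₀ = 15.4/0.05158 = 298.6 W/m².

I₀ ≈ 299 W/m²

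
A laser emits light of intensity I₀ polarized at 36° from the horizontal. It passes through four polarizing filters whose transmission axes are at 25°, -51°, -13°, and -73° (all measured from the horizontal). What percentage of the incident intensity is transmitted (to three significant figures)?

≈ 0.875%

I₁ = I₀ cos²(25° − 36°) = I₀ cos²(11°) = 0.9636 I₀.
I₂ = I₁ cos²(-51° − 25°) = 0.9636 I₀ · cos²(76°) = 0.0564 I₀.
I₃ = I₂ cos²(-13° + 51°) = 0.0564 I₀ · cos²(38°) = 0.03502 I₀.
I₄ = I₃ cos²(-73° + 13°) = 0.03502 I₀ · cos²(60°) = 0.008755 I₀.
That is 0.8755% of the incident intensity.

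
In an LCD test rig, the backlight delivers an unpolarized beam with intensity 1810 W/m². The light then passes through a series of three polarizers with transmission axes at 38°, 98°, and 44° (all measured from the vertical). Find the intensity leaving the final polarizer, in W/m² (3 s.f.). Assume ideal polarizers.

Unpolarized light through the first polarizer → I₁ = 1810 W/m²/2 = 905 W/m², polarized at 38°.
I₂ = I₁ · cos²(60°) = 905 · 0.25 = 226.3 W/m².
I₃ = I₂ · cos²(54°) = 226.3 · 0.3455 = 78.17 W/m².

I ≈ 78.2 W/m²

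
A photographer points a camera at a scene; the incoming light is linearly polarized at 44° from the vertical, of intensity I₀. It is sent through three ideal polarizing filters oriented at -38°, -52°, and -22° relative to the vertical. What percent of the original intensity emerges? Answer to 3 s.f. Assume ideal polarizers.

I₁ = I₀ cos²(-38° − 44°) = I₀ cos²(82°) = 0.01937 I₀.
I₂ = I₁ cos²(-52° + 38°) = 0.01937 I₀ · cos²(14°) = 0.01824 I₀.
I₃ = I₂ cos²(-22° + 52°) = 0.01824 I₀ · cos²(30°) = 0.01368 I₀.
That is 1.368% of the incident intensity.

≈ 1.37%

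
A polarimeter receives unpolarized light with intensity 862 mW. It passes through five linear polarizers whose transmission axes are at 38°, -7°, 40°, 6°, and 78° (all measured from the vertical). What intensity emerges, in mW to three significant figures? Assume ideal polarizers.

I ≈ 6.58 mW

Unpolarized light through the first polarizer → I₁ = 862 mW/2 = 431 mW, polarized at 38°.
I₂ = I₁ · cos²(45°) = 431 · 0.5 = 215.5 mW.
I₃ = I₂ · cos²(47°) = 215.5 · 0.4651 = 100.2 mW.
I₄ = I₃ · cos²(34°) = 100.2 · 0.6873 = 68.89 mW.
I₅ = I₄ · cos²(72°) = 68.89 · 0.09549 = 6.579 mW.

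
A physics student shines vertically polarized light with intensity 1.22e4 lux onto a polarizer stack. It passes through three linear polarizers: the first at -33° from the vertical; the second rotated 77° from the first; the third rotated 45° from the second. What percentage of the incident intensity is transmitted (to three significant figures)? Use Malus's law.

≈ 1.78%

By Malus's law, I₁ = 1.22e4 lux · cos²(33°) = 8581 lux.
I₂ = I₁ · cos²(77°) = 8581 · 0.0506 = 434.2 lux.
I₃ = I₂ · cos²(45°) = 434.2 · 0.5 = 217.1 lux.
That is 1.78% of the incident intensity.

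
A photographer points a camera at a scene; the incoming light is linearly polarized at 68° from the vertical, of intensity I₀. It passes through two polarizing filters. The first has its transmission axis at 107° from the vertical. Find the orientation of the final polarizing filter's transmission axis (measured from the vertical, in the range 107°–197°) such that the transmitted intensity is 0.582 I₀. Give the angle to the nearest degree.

By Malus's law, I₁ = I₀ cos²(107° − 68°) = I₀ cos²(39°) = 0.604 I₀.
Need I₂/I₀ = 0.582, so cos²(θ − 107°) = 0.582 / 0.604 = 0.9636.
θ − 107° = arccos(√0.9636) = 11.0°, giving θ ≈ 107 + 11.0 = 118.0°.

θ ≈ 118°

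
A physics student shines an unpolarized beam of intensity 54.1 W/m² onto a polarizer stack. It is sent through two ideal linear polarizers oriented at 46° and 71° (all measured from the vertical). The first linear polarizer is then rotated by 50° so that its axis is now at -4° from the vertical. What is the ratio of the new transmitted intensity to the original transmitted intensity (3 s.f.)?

Before rotation:
Unpolarized light through the first polarizer → I₁ = ½ I₀, now polarized at 46°.
I₂ = I₁ cos²(71° − 46°) = 0.5 I₀ · cos²(25°) = 0.4107 I₀.
After rotation:
Unpolarized light through the first polarizer → I₁ = ½ I₀, now polarized at -4°.
I₂ = I₁ cos²(71° + 4°) = 0.5 I₀ · cos²(75°) = 0.03349 I₀.
Ratio = 0.03349 / 0.4107 = 0.08155.

I_new/I_old ≈ 0.0816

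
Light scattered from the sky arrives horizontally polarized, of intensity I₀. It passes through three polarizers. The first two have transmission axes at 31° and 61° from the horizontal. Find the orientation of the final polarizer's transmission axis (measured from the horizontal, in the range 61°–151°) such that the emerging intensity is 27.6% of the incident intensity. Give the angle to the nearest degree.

θ ≈ 106°

By Malus's law, I₁ = I₀ cos²(31° − 0°) = I₀ cos²(31°) = 0.7347 I₀.
I₂ = I₁ cos²(61° − 31°) = 0.7347 I₀ · cos²(30°) = 0.5511 I₀.
Need I₃/I₀ = 0.276, so cos²(θ − 61°) = 0.276 / 0.5511 = 0.5009.
θ − 61° = arccos(√0.5009) = 45.0°, giving θ ≈ 61 + 45.0 = 106.0°.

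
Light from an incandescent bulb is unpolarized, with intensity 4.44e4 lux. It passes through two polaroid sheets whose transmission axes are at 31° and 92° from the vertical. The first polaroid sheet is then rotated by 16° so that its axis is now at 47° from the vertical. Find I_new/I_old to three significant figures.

I_new/I_old ≈ 2.13

Before rotation:
Unpolarized light through the first polarizer → I₁ = ½ I₀, now polarized at 31°.
I₂ = I₁ cos²(92° − 31°) = 0.5 I₀ · cos²(61°) = 0.1175 I₀.
After rotation:
Unpolarized light through the first polarizer → I₁ = ½ I₀, now polarized at 47°.
I₂ = I₁ cos²(92° − 47°) = 0.5 I₀ · cos²(45°) = 0.25 I₀.
Ratio = 0.25 / 0.1175 = 2.127.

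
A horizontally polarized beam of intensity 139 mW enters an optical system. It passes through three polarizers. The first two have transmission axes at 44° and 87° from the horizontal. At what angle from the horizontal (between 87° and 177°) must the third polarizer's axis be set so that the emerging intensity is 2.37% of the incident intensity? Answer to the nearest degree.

θ ≈ 160°

I₁ = I₀ cos²(44° − 0°) = I₀ cos²(44°) = 0.5174 I₀.
I₂ = I₁ cos²(87° − 44°) = 0.5174 I₀ · cos²(43°) = 0.2768 I₀.
Need I₃/I₀ = 0.0237, so cos²(θ − 87°) = 0.0237 / 0.2768 = 0.08563.
θ − 87° = arccos(√0.08563) = 73.0°, giving θ ≈ 87 + 73.0 = 160.0°.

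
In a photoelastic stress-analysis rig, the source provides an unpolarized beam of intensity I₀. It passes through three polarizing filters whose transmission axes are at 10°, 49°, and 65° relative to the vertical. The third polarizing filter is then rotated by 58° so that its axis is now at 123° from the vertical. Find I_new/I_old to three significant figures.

Before rotation:
Unpolarized light through the first polarizer → I₁ = ½ I₀, now polarized at 10°.
I₂ = I₁ cos²(49° − 10°) = 0.5 I₀ · cos²(39°) = 0.302 I₀.
I₃ = I₂ cos²(65° − 49°) = 0.302 I₀ · cos²(16°) = 0.279 I₀.
After rotation:
Unpolarized light through the first polarizer → I₁ = ½ I₀, now polarized at 10°.
I₂ = I₁ cos²(49° − 10°) = 0.5 I₀ · cos²(39°) = 0.302 I₀.
I₃ = I₂ cos²(123° − 49°) = 0.302 I₀ · cos²(74°) = 0.02294 I₀.
Ratio = 0.02294 / 0.279 = 0.08222.

I_new/I_old ≈ 0.0822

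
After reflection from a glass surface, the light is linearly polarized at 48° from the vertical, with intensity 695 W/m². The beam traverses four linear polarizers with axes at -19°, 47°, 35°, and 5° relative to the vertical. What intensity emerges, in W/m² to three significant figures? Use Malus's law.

I ≈ 12.6 W/m²

By Malus's law, I₁ = 695 W/m² · cos²(67°) = 106.1 W/m².
I₂ = I₁ · cos²(66°) = 106.1 · 0.1654 = 17.55 W/m².
I₃ = I₂ · cos²(12°) = 17.55 · 0.9568 = 16.79 W/m².
I₄ = I₃ · cos²(30°) = 16.79 · 0.75 = 12.6 W/m².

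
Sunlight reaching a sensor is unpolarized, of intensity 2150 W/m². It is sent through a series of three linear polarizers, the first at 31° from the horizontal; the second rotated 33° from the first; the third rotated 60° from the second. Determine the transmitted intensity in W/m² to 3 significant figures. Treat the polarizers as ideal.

I ≈ 189 W/m²

Unpolarized light through the first polarizer → I₁ = 2150 W/m²/2 = 1075 W/m², polarized at 31°.
I₂ = I₁ · cos²(33°) = 1075 · 0.7034 = 756.1 W/m².
I₃ = I₂ · cos²(60°) = 756.1 · 0.25 = 189 W/m².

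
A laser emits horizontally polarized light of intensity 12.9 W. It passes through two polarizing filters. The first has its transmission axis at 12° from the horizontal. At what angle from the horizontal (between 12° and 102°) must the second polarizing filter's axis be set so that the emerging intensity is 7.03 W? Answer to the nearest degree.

θ ≈ 53°

I₁ = I₀ cos²(12° − 0°) = I₀ cos²(12°) = 0.9568 I₀.
Target fraction: 7.03 / 12.9 W = 0.545 of I₀.
Need I₂/I₀ = 0.545, so cos²(θ − 12°) = 0.545 / 0.9568 = 0.5696.
θ − 12° = arccos(√0.5696) = 41.0°, giving θ ≈ 12 + 41.0 = 53.0°.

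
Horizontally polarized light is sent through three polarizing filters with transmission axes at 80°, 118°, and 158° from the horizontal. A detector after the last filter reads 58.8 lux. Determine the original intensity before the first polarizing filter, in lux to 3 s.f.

By Malus's law, I₁ = I₀ cos²(80° − 0°) = I₀ cos²(80°) = 0.03015 I₀.
I₂ = I₁ cos²(118° − 80°) = 0.03015 I₀ · cos²(38°) = 0.01872 I₀.
I₃ = I₂ cos²(158° − 118°) = 0.01872 I₀ · cos²(40°) = 0.01099 I₀.
So 58.8 lux = 0.01099 I₀, giving I₀ = 58.8/0.01099 = 5351 lux.

I₀ ≈ 5350 lux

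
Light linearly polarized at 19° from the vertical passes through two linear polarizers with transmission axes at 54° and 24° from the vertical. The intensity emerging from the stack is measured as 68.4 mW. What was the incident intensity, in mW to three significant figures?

By Malus's law, I₁ = I₀ cos²(54° − 19°) = I₀ cos²(35°) = 0.671 I₀.
I₂ = I₁ cos²(24° − 54°) = 0.671 I₀ · cos²(30°) = 0.5033 I₀.
So 68.4 mW = 0.5033 I₀, giving I₀ = 68.4/0.5033 = 135.9 mW.

I₀ ≈ 136 mW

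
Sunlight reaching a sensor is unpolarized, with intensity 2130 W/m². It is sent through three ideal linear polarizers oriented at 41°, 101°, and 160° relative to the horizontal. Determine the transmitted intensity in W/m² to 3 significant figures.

I ≈ 70.6 W/m²

Unpolarized light through the first polarizer → I₁ = 2130 W/m²/2 = 1065 W/m², polarized at 41°.
I₂ = I₁ · cos²(60°) = 1065 · 0.25 = 266.3 W/m².
I₃ = I₂ · cos²(59°) = 266.3 · 0.2653 = 70.63 W/m².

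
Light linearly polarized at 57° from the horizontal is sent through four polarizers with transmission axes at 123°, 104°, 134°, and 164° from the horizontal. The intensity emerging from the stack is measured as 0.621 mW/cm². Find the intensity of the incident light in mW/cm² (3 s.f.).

I₀ ≈ 7.46 mW/cm²

By Malus's law, I₁ = I₀ cos²(123° − 57°) = I₀ cos²(66°) = 0.1654 I₀.
I₂ = I₁ cos²(104° − 123°) = 0.1654 I₀ · cos²(19°) = 0.1479 I₀.
I₃ = I₂ cos²(134° − 104°) = 0.1479 I₀ · cos²(30°) = 0.1109 I₀.
I₄ = I₃ cos²(164° − 134°) = 0.1109 I₀ · cos²(30°) = 0.08319 I₀.
So 0.621 mW/cm² = 0.08319 I₀, giving I₀ = 0.621/0.08319 = 7.465 mW/cm².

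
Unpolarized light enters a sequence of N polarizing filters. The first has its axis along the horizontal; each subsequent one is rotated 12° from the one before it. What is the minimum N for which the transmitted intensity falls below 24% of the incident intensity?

First polarizer halves the unpolarized light: factor 1/2.
Each further stage multiplies by cos²(12°) = 0.9568.
After N polarizers: T = 0.5·0.9568^(N−1). Require T < 0.24 ⇒ N−1 > ln(0.24/0.5)/ln(0.9568) = 16.61, so N−1 ≥ 17 and N = 18.
Check: N=18 gives T = 0.2359 < 0.24; N=17 gives T = 0.2466.

N = 18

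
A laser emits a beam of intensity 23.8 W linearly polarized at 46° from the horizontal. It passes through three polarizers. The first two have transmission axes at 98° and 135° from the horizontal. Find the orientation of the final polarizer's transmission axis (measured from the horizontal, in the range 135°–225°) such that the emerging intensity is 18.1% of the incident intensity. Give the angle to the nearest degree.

By Malus's law, I₁ = I₀ cos²(98° − 46°) = I₀ cos²(52°) = 0.379 I₀.
I₂ = I₁ cos²(135° − 98°) = 0.379 I₀ · cos²(37°) = 0.2418 I₀.
Need I₃/I₀ = 0.181, so cos²(θ − 135°) = 0.181 / 0.2418 = 0.7487.
θ − 135° = arccos(√0.7487) = 30.1°, giving θ ≈ 135 + 30.1 = 165.1°.

θ ≈ 165°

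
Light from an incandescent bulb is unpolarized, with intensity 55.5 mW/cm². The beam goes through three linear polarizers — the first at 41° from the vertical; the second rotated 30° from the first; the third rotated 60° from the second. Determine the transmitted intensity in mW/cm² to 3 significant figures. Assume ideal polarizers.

Unpolarized light through the first polarizer → I₁ = 55.5 mW/cm²/2 = 27.75 mW/cm², polarized at 41°.
I₂ = I₁ · cos²(30°) = 27.75 · 0.75 = 20.81 mW/cm².
I₃ = I₂ · cos²(60°) = 20.81 · 0.25 = 5.203 mW/cm².

I ≈ 5.20 mW/cm²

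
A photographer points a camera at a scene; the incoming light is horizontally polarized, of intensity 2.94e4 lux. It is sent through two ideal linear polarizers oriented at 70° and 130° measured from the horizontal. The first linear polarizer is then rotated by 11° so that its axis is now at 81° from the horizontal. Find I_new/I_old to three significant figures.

I_new/I_old ≈ 0.360

Before rotation:
I₁ = I₀ cos²(70° − 0°) = I₀ cos²(70°) = 0.117 I₀.
I₂ = I₁ cos²(130° − 70°) = 0.117 I₀ · cos²(60°) = 0.02924 I₀.
After rotation:
I₁ = I₀ cos²(81° − 0°) = I₀ cos²(81°) = 0.02447 I₀.
I₂ = I₁ cos²(130° − 81°) = 0.02447 I₀ · cos²(49°) = 0.01053 I₀.
Ratio = 0.01053 / 0.02924 = 0.3602.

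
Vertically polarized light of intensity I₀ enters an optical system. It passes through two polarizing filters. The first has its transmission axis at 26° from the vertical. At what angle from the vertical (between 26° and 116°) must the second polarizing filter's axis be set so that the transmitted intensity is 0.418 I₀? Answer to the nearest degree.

I₁ = I₀ cos²(26° − 0°) = I₀ cos²(26°) = 0.8078 I₀.
Need I₂/I₀ = 0.418, so cos²(θ − 26°) = 0.418 / 0.8078 = 0.5174.
θ − 26° = arccos(√0.5174) = 44.0°, giving θ ≈ 26 + 44.0 = 70.0°.

θ ≈ 70°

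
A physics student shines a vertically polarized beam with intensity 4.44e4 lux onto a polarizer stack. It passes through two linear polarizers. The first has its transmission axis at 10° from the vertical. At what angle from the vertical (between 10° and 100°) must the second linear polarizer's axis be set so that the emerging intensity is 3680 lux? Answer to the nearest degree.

θ ≈ 83°

I₁ = I₀ cos²(10° − 0°) = I₀ cos²(10°) = 0.9698 I₀.
Target fraction: 3680 / 4.44e4 lux = 0.08288 of I₀.
Need I₂/I₀ = 0.08288, so cos²(θ − 10°) = 0.08288 / 0.9698 = 0.08546.
θ − 10° = arccos(√0.08546) = 73.0°, giving θ ≈ 10 + 73.0 = 83.0°.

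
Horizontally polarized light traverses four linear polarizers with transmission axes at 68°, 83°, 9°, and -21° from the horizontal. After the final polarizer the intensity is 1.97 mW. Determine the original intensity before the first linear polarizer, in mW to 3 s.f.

I₀ ≈ 264 mW

I₁ = I₀ cos²(68° − 0°) = I₀ cos²(68°) = 0.1403 I₀.
I₂ = I₁ cos²(83° − 68°) = 0.1403 I₀ · cos²(15°) = 0.1309 I₀.
I₃ = I₂ cos²(9° − 83°) = 0.1309 I₀ · cos²(74°) = 0.009948 I₀.
I₄ = I₃ cos²(-21° − 9°) = 0.009948 I₀ · cos²(30°) = 0.007461 I₀.
So 1.97 mW = 0.007461 I₀, giving I₀ = 1.97/0.007461 = 264.1 mW.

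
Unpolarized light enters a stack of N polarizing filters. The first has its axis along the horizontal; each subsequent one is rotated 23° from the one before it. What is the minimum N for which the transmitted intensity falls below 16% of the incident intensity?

N = 8

First polarizer halves the unpolarized light: factor 1/2.
Each further stage multiplies by cos²(23°) = 0.8473.
After N polarizers: T = 0.5·0.8473^(N−1). Require T < 0.16 ⇒ N−1 > ln(0.16/0.5)/ln(0.8473) = 6.88, so N−1 ≥ 7 and N = 8.
Check: N=8 gives T = 0.1568 < 0.16; N=7 gives T = 0.185.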